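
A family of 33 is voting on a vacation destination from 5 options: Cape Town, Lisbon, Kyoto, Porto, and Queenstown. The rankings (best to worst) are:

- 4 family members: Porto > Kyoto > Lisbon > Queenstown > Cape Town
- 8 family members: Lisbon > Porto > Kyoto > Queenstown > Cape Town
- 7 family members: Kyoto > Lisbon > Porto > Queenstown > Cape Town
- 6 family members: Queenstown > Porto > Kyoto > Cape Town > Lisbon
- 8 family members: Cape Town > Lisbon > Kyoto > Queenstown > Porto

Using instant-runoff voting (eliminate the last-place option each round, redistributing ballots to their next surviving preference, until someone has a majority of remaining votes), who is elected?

Kyoto

Round 1: Cape Town 8, Lisbon 8, Kyoto 7, Porto 4, Queenstown 6. Eliminate Porto.
Round 2: Cape Town 8, Lisbon 8, Kyoto 11, Queenstown 6. Eliminate Queenstown.
Round 3: Cape Town 8, Lisbon 8, Kyoto 17. Kyoto has a majority.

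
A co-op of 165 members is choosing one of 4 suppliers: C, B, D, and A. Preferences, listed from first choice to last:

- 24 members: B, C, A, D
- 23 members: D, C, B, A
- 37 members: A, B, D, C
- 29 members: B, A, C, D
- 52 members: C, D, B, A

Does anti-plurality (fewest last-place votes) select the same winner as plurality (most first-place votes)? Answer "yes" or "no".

Anti-plurality — last-place votes: C 37, B 0, D 53, A 75. Winner: B.
Plurality — first-place votes: C 52, B 53, D 23, A 37. Winner: B.
The two methods agree.

yes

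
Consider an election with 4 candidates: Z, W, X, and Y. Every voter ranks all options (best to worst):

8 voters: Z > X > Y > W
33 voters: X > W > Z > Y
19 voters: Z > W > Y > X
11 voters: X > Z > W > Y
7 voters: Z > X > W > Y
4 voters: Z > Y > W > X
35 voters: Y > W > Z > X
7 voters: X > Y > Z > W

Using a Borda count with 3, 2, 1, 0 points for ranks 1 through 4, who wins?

Z

Z: 8·3 + 33·1 + 19·3 + 11·2 + 7·3 + 4·3 + 35·1 + 7·1 = 211
W: 8·0 + 33·2 + 19·2 + 11·1 + 7·1 + 4·1 + 35·2 + 7·0 = 196
X: 8·2 + 33·3 + 19·0 + 11·3 + 7·2 + 4·0 + 35·0 + 7·3 = 183
Y: 8·1 + 33·0 + 19·1 + 11·0 + 7·0 + 4·2 + 35·3 + 7·2 = 154
Z has the highest Borda score (211).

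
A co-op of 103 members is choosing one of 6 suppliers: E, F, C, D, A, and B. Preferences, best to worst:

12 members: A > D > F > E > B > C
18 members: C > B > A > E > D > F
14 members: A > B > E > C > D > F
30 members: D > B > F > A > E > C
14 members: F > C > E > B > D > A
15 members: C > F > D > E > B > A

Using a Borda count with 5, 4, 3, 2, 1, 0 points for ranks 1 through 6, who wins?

B

E: 12·2 + 18·2 + 14·3 + 30·1 + 14·3 + 15·2 = 204
F: 12·3 + 18·0 + 14·0 + 30·3 + 14·5 + 15·4 = 256
C: 12·0 + 18·5 + 14·2 + 30·0 + 14·4 + 15·5 = 249
D: 12·4 + 18·1 + 14·1 + 30·5 + 14·1 + 15·3 = 289
A: 12·5 + 18·3 + 14·5 + 30·2 + 14·0 + 15·0 = 244
B: 12·1 + 18·4 + 14·4 + 30·4 + 14·2 + 15·1 = 303
B has the highest Borda score (303).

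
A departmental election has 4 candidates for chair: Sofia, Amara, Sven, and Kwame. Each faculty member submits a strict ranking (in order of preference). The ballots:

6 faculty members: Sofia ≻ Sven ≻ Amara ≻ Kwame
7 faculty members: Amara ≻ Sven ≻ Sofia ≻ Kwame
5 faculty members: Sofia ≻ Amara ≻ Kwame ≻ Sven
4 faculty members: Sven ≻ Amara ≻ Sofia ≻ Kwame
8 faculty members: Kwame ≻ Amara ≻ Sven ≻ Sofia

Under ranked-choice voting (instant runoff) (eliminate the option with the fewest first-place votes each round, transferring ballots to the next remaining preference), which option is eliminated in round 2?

Round 1: Sofia 11, Amara 7, Sven 4, Kwame 8. Eliminate Sven.
Round 2: Sofia 11, Amara 11, Kwame 8. Eliminate Kwame.

Kwame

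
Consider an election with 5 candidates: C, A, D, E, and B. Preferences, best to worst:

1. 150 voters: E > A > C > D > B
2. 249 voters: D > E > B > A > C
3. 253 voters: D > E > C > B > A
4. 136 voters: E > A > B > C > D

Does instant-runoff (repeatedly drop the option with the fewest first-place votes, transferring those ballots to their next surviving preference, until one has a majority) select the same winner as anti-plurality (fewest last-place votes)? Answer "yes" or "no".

no

Instant-runoff — R1 C 0, A 0, D 502, E 286, B 0 (D winner). Winner: D.
Anti-plurality — last-place votes: C 249, A 253, D 136, E 0, B 150. Winner: E.
The two methods disagree.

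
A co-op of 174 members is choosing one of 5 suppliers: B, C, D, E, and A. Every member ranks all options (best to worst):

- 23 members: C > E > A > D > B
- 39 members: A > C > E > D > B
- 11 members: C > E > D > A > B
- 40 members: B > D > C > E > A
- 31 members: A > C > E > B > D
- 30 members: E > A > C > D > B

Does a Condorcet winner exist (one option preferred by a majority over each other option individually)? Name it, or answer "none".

Checking pairwise contests:
C beats B 134–40.
A beats C 100–74.
C beats D 134–40.
C beats E 144–30.
E beats A 104–70.
Every option loses at least one head-to-head, so there is no Condorcet winner.

none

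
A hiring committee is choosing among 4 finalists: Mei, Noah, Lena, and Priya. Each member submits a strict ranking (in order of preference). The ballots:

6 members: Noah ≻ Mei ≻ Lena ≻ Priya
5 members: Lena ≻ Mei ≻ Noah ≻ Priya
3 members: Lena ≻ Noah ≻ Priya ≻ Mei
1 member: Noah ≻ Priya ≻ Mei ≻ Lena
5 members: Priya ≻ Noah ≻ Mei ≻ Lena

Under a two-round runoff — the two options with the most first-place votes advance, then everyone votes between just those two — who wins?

Noah

Round 1 first-place votes: Mei 0, Noah 7, Lena 8, Priya 5.
Lena and Noah advance.
Runoff: Lena is preferred to Noah by 8 voters; Noah by 12.
Noah wins the runoff.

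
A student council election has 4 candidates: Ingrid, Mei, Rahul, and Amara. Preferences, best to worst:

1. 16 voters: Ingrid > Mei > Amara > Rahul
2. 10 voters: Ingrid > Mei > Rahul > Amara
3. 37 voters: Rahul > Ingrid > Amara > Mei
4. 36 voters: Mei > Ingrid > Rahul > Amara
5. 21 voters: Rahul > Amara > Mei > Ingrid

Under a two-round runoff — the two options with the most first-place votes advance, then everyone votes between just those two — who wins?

Mei

Round 1 first-place votes: Ingrid 26, Mei 36, Rahul 58, Amara 0.
Rahul and Mei advance.
Runoff: Rahul is preferred to Mei by 58 voters; Mei by 62.
Mei wins the runoff.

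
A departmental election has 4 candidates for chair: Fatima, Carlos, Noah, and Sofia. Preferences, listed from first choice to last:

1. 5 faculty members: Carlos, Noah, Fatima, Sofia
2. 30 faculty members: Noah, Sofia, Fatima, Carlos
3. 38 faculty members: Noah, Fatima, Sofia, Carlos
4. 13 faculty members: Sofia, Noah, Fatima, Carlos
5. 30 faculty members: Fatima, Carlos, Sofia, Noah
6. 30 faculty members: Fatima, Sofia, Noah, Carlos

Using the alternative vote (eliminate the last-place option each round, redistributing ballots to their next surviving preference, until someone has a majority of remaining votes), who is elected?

Noah

Round 1: Fatima 60, Carlos 5, Noah 68, Sofia 13. Eliminate Carlos.
Round 2: Fatima 60, Noah 73, Sofia 13. Eliminate Sofia.
Round 3: Fatima 60, Noah 86. Noah has a majority.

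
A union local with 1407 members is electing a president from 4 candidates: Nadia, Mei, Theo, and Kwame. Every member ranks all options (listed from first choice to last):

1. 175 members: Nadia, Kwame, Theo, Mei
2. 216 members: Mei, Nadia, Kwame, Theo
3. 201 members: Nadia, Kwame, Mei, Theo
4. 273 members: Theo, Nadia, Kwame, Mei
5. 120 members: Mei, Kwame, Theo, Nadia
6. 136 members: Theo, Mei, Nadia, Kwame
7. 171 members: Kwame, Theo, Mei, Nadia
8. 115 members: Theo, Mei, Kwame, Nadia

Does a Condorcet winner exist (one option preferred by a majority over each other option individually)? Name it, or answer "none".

Checking pairwise contests:
Mei beats Nadia 758–649.
Theo beats Mei 870–537.
Kwame beats Theo 883–524.
Nadia beats Kwame 1001–406.
Every option loses at least one head-to-head, so there is no Condorcet winner.

none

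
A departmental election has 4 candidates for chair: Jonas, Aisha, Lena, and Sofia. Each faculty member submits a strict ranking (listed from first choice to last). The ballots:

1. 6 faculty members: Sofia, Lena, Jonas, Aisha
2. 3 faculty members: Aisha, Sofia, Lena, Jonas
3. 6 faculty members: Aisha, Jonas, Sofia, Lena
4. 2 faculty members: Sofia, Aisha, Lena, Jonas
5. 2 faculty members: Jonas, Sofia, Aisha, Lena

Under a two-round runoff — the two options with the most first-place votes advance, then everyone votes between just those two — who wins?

Round 1 first-place votes: Jonas 2, Aisha 9, Lena 0, Sofia 8.
Aisha and Sofia advance.
Runoff: Aisha is preferred to Sofia by 9 voters; Sofia by 10.
Sofia wins the runoff.

Sofia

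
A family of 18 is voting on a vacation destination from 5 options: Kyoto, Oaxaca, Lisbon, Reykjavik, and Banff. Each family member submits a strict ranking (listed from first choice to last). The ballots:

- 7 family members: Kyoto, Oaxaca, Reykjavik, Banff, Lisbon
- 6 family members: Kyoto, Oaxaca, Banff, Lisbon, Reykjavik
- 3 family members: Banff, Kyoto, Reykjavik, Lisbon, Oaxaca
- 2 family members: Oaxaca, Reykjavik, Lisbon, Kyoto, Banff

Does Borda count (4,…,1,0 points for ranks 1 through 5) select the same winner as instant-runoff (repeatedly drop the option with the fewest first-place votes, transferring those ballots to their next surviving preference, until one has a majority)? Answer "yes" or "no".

yes

Borda — scores: Kyoto 63, Oaxaca 47, Lisbon 13, Reykjavik 26, Banff 31. Winner: Kyoto.
Instant-runoff — R1 Kyoto 13, Oaxaca 2, Lisbon 0, Reykjavik 0, Banff 3 (Kyoto winner). Winner: Kyoto.
The two methods agree.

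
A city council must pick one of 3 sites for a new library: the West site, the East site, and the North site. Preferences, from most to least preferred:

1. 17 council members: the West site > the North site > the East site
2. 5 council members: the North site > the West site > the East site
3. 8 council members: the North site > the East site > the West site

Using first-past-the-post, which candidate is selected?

the West site

First-place votes: the West site 17, the East site 0, the North site 13.
the West site has the most first-place votes.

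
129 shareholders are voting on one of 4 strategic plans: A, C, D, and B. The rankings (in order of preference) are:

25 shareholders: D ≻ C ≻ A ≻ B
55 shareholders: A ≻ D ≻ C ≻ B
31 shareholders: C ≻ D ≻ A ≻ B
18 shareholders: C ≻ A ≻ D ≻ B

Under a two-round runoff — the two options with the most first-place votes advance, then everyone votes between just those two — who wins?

C

Round 1 first-place votes: A 55, C 49, D 25, B 0.
A and C advance.
Runoff: A is preferred to C by 55 voters; C by 74.
C wins the runoff.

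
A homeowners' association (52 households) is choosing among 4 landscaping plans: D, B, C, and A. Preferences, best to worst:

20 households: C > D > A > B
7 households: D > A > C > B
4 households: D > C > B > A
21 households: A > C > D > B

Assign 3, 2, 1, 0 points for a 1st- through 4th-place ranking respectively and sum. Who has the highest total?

D: 20·2 + 7·3 + 4·3 + 21·1 = 94
B: 20·0 + 7·0 + 4·1 + 21·0 = 4
C: 20·3 + 7·1 + 4·2 + 21·2 = 117
A: 20·1 + 7·2 + 4·0 + 21·3 = 97
C has the highest Borda score (117).

C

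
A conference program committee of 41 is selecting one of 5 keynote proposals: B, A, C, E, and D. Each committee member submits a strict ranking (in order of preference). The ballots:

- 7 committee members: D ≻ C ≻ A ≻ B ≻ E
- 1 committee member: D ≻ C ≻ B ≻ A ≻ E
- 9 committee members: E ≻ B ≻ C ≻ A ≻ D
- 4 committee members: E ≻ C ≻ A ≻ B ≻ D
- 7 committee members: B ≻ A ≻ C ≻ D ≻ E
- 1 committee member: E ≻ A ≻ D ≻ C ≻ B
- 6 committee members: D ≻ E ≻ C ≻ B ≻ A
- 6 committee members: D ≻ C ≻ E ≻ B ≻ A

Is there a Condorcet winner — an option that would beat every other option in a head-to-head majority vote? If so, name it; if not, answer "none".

Checking pairwise contests:
C beats B 25–16.
B beats A 29–12.
D beats C 21–20.
C beats E 21–20.
A beats D 21–20.
Every option loses at least one head-to-head, so there is no Condorcet winner.

none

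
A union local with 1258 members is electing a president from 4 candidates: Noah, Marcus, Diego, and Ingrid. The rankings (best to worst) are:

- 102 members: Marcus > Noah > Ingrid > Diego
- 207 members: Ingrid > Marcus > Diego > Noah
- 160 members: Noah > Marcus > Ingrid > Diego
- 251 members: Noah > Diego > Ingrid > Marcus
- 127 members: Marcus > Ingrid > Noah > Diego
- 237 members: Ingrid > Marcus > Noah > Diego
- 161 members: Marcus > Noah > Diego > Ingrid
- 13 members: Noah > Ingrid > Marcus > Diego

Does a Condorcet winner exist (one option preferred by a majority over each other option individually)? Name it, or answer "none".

Checking pairwise contests:
Marcus beats Noah 834–424.
Ingrid beats Marcus 708–550.
Noah beats Diego 1051–207.
Noah beats Ingrid 687–571.
Every option loses at least one head-to-head, so there is no Condorcet winner.

none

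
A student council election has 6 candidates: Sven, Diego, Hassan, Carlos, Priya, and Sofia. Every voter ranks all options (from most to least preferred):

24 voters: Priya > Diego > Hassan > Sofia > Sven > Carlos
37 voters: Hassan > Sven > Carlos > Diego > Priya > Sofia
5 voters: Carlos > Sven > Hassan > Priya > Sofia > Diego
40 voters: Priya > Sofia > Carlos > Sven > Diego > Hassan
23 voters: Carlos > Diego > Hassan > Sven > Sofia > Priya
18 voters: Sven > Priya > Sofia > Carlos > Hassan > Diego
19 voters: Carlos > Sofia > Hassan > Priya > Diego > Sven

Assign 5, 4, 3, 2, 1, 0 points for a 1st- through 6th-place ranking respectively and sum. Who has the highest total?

Sven: 24·1 + 37·4 + 5·4 + 40·2 + 23·2 + 18·5 + 19·0 = 408
Diego: 24·4 + 37·2 + 5·0 + 40·1 + 23·4 + 18·0 + 19·1 = 321
Hassan: 24·3 + 37·5 + 5·3 + 40·0 + 23·3 + 18·1 + 19·3 = 416
Carlos: 24·0 + 37·3 + 5·5 + 40·3 + 23·5 + 18·2 + 19·5 = 502
Priya: 24·5 + 37·1 + 5·2 + 40·5 + 23·0 + 18·4 + 19·2 = 477
Sofia: 24·2 + 37·0 + 5·1 + 40·4 + 23·1 + 18·3 + 19·4 = 366
Carlos has the highest Borda score (502).

Carlos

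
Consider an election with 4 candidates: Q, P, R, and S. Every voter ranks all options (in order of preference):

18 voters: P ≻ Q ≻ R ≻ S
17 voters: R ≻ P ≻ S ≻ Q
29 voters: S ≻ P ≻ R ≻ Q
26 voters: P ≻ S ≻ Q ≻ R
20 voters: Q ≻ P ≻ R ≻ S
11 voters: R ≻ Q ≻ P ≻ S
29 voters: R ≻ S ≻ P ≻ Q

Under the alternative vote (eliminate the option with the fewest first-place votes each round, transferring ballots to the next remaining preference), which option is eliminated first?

Round 1: Q 20, P 44, R 57, S 29. Eliminate Q.

Q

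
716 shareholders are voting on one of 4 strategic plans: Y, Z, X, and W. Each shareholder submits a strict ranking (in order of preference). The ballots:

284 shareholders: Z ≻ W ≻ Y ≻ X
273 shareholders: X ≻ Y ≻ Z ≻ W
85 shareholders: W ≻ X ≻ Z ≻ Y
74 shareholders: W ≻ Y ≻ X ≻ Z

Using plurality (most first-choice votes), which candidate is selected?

First-place votes: Y 0, Z 284, X 273, W 159.
Z has the most first-place votes.

Z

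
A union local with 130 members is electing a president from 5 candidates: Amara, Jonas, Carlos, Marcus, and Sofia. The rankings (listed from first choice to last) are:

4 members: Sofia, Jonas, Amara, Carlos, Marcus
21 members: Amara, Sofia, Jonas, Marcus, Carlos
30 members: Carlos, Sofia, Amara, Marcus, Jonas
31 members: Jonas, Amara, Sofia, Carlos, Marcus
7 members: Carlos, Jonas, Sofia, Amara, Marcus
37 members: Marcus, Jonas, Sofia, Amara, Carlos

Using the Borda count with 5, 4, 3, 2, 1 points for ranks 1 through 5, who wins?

Sofia

Amara: 4·3 + 21·5 + 30·3 + 31·4 + 7·2 + 37·2 = 419
Jonas: 4·4 + 21·3 + 30·1 + 31·5 + 7·4 + 37·4 = 440
Carlos: 4·2 + 21·1 + 30·5 + 31·2 + 7·5 + 37·1 = 313
Marcus: 4·1 + 21·2 + 30·2 + 31·1 + 7·1 + 37·5 = 329
Sofia: 4·5 + 21·4 + 30·4 + 31·3 + 7·3 + 37·3 = 449
Sofia has the highest Borda score (449).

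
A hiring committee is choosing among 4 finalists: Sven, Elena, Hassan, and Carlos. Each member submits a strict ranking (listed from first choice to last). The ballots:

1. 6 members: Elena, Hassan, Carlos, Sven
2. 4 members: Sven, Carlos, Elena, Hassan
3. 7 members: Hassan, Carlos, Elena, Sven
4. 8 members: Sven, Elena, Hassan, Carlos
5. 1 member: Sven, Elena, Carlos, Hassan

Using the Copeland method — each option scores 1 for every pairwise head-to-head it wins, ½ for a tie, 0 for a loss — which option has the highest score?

Elena

Sven: ties Elena, Hassan, and Carlos → score 1.5.
Elena: beats Hassan and Carlos; ties Sven → score 2.5.
Hassan: beats Carlos; ties Sven; loses to Elena → score 1.5.
Carlos: ties Sven; loses to Elena and Hassan → score 0.5.
Elena has the best pairwise record.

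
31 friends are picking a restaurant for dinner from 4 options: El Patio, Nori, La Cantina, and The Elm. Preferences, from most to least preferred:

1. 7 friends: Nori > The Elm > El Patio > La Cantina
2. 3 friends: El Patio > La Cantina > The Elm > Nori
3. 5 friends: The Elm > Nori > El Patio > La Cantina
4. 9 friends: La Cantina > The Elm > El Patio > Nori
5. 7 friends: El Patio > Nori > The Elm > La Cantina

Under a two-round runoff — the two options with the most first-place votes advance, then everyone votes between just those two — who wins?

El Patio

Round 1 first-place votes: El Patio 10, Nori 7, La Cantina 9, The Elm 5.
El Patio and La Cantina advance.
Runoff: El Patio is preferred to La Cantina by 22 voters; La Cantina by 9.
El Patio wins the runoff.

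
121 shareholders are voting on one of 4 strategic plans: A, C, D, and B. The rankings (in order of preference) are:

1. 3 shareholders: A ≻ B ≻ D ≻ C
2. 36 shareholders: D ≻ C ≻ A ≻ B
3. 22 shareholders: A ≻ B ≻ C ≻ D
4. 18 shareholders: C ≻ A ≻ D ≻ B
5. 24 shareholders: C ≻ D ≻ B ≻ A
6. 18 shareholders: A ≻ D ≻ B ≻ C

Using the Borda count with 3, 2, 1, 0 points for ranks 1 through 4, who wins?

C

A: 3·3 + 36·1 + 22·3 + 18·2 + 24·0 + 18·3 = 201
C: 3·0 + 36·2 + 22·1 + 18·3 + 24·3 + 18·0 = 220
D: 3·1 + 36·3 + 22·0 + 18·1 + 24·2 + 18·2 = 213
B: 3·2 + 36·0 + 22·2 + 18·0 + 24·1 + 18·1 = 92
C has the highest Borda score (220).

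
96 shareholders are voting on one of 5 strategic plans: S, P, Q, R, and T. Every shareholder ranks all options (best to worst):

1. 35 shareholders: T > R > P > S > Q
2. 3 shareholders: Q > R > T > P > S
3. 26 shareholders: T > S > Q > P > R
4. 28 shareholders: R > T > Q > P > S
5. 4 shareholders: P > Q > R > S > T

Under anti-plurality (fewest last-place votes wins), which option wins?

P

Last-place votes: S 31, P 0, Q 35, R 26, T 4.
P is ranked last by the fewest voters, so P wins.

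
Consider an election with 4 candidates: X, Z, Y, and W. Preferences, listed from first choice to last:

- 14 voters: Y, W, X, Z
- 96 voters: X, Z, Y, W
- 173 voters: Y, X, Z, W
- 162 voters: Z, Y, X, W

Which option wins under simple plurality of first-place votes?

First-place votes: X 96, Z 162, Y 187, W 0.
Y has the most first-place votes.

Y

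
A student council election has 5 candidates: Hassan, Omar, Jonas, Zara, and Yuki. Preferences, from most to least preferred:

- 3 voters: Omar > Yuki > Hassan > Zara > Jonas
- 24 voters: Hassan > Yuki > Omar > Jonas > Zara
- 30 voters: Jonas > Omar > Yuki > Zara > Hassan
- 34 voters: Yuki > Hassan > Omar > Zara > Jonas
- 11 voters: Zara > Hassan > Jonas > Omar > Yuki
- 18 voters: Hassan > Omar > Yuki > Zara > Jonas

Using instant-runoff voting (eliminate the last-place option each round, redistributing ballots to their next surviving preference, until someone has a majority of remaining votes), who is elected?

Yuki

Round 1: Hassan 42, Omar 3, Jonas 30, Zara 11, Yuki 34. Eliminate Omar.
Round 2: Hassan 42, Jonas 30, Zara 11, Yuki 37. Eliminate Zara.
Round 3: Hassan 53, Jonas 30, Yuki 37. Eliminate Jonas.
Round 4: Hassan 53, Yuki 67. Yuki has a majority.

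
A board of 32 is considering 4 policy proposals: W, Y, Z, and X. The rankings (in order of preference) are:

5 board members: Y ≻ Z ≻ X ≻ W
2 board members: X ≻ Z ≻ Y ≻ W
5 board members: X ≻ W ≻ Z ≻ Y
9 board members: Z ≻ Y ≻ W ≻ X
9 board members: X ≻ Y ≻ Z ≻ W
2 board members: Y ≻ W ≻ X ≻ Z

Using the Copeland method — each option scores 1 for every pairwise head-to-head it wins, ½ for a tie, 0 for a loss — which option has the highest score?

W: loses to Y, Z, and X → score 0.
Y: beats W; ties Z and X → score 2.
Z: beats W; ties Y; loses to X → score 1.5.
X: beats W and Z; ties Y → score 2.5.
X has the best pairwise record.

X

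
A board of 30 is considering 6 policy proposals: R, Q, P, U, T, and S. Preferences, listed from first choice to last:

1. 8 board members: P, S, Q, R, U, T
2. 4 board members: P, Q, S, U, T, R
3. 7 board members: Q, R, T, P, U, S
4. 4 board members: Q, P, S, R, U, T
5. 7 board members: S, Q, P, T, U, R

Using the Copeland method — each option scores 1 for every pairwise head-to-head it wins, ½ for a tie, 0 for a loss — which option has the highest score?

R: beats U and T; loses to Q, P, and S → score 2.
Q: beats R, P, U, and T; ties S → score 4.5.
P: beats R, U, T, and S; loses to Q → score 4.
U: beats T; loses to R, Q, P, and S → score 1.
T: loses to R, Q, P, U, and S → score 0.
S: beats R, U, and T; ties Q; loses to P → score 3.5.
Q has the best pairwise record.

Q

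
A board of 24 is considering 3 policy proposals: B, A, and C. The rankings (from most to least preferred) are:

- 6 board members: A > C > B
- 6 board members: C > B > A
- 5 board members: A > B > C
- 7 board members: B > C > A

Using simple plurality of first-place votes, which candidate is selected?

First-place votes: B 7, A 11, C 6.
A has the most first-place votes.

A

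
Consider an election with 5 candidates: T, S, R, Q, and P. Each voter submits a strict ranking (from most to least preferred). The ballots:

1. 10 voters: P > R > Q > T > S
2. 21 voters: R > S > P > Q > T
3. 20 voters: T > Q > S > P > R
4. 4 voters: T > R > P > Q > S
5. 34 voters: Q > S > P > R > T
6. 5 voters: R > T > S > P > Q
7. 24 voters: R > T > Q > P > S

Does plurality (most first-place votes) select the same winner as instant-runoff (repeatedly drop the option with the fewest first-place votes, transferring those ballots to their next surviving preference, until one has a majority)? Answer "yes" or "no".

Plurality — first-place votes: T 24, S 0, R 50, Q 34, P 10. Winner: R.
Instant-runoff — R1 T 24, S 0, R 50, Q 34, P 10 (S out); R2 T 24, R 50, Q 34, P 10 (P out); R3 T 24, R 60, Q 34 (R winner). Winner: R.
The two methods agree.

yes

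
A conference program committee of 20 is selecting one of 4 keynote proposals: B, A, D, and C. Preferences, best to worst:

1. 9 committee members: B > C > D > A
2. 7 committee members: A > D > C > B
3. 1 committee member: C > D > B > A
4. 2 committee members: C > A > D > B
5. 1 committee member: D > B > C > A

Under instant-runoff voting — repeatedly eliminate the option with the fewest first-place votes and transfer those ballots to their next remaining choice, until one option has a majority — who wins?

Round 1: B 9, A 7, D 1, C 3. Eliminate D.
Round 2: B 10, A 7, C 3. Eliminate C.
Round 3: B 11, A 9. B has a majority.

B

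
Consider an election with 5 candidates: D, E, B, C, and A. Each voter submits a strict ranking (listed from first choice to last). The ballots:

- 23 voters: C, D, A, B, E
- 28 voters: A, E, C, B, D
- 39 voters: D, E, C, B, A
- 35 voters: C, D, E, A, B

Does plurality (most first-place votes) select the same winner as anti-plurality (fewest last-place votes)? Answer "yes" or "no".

Plurality — first-place votes: D 39, E 0, B 0, C 58, A 28. Winner: C.
Anti-plurality — last-place votes: D 28, E 23, B 35, C 0, A 39. Winner: C.
The two methods agree.

yes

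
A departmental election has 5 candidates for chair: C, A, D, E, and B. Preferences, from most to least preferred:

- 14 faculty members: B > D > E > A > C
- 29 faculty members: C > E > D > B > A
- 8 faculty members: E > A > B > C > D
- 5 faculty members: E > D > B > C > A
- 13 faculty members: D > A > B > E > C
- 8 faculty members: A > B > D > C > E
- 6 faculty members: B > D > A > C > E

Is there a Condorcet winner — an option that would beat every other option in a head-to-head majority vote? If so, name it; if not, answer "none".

none

Checking pairwise contests:
A beats C 49–34.
D beats A 67–16.
E beats D 42–41.
C beats E 43–40.
D beats B 47–36.
Every option loses at least one head-to-head, so there is no Condorcet winner.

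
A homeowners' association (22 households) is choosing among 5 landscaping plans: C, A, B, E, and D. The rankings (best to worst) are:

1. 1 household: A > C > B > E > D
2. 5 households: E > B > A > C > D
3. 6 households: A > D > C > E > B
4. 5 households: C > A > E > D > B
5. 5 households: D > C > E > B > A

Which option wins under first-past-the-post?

First-place votes: C 5, A 7, B 0, E 5, D 5.
A has the most first-place votes.

A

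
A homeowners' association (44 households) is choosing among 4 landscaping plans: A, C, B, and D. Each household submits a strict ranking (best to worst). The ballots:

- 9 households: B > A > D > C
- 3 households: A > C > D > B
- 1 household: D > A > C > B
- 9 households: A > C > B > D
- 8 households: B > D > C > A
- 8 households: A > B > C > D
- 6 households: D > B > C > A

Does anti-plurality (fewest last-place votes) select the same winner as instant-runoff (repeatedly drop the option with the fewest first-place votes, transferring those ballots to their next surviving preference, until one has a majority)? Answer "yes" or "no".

Anti-plurality — last-place votes: A 14, C 9, B 4, D 17. Winner: B.
Instant-runoff — R1 A 20, C 0, B 17, D 7 (C out); R2 A 20, B 17, D 7 (D out); R3 A 21, B 23 (B winner). Winner: B.
The two methods agree.

yes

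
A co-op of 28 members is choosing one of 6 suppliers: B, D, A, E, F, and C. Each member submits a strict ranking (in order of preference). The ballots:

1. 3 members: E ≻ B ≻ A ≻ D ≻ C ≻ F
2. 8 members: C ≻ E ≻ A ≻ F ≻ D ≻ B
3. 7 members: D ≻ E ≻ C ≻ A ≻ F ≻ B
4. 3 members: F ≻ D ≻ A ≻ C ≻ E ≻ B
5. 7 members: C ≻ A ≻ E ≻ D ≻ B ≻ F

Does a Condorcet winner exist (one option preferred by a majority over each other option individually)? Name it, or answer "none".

C vs B: 25–3 for C.
C vs D: 15–13 for C.
C vs A: 22–6 for C.
C vs E: 18–10 for C.
C vs F: 25–3 for C.
C beats every other option head-to-head.

C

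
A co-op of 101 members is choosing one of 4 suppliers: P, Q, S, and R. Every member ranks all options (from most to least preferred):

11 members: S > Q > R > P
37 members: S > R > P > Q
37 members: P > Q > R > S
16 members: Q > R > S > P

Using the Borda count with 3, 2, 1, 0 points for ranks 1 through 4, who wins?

P: 11·0 + 37·1 + 37·3 + 16·0 = 148
Q: 11·2 + 37·0 + 37·2 + 16·3 = 144
S: 11·3 + 37·3 + 37·0 + 16·1 = 160
R: 11·1 + 37·2 + 37·1 + 16·2 = 154
S has the highest Borda score (160).

S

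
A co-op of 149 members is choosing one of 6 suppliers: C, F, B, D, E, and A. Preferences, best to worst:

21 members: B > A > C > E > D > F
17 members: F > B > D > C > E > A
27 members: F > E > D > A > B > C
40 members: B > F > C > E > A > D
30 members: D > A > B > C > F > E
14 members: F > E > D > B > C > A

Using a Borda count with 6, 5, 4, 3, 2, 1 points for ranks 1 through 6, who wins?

B

C: 21·4 + 17·3 + 27·1 + 40·4 + 30·3 + 14·2 = 440
F: 21·1 + 17·6 + 27·6 + 40·5 + 30·2 + 14·6 = 629
B: 21·6 + 17·5 + 27·2 + 40·6 + 30·4 + 14·3 = 667
D: 21·2 + 17·4 + 27·4 + 40·1 + 30·6 + 14·4 = 494
E: 21·3 + 17·2 + 27·5 + 40·3 + 30·1 + 14·5 = 452
A: 21·5 + 17·1 + 27·3 + 40·2 + 30·5 + 14·1 = 447
B has the highest Borda score (667).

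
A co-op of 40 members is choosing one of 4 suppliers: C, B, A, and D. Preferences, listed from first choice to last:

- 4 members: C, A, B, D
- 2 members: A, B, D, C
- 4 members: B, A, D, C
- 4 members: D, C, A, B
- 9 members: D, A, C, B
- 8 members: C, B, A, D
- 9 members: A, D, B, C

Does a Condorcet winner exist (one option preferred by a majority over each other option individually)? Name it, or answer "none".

A vs C: 24–16 for A.
A vs B: 28–12 for A.
A vs D: 27–13 for A.
A beats every other option head-to-head.

A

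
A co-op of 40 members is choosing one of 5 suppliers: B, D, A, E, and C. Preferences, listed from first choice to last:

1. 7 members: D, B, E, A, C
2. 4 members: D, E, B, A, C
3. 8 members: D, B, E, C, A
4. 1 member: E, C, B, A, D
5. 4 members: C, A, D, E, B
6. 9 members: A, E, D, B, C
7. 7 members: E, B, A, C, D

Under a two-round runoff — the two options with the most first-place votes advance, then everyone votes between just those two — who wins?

Round 1 first-place votes: B 0, D 19, A 9, E 8, C 4.
D and A advance.
Runoff: D is preferred to A by 19 voters; A by 21.
A wins the runoff.

A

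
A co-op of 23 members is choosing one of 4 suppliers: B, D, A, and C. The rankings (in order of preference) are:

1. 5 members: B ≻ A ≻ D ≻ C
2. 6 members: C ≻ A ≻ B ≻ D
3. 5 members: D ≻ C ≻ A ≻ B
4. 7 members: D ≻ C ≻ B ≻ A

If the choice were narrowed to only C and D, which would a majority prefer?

D

Voters preferring C to D: 6; preferring D to C: 17.
D wins the head-to-head.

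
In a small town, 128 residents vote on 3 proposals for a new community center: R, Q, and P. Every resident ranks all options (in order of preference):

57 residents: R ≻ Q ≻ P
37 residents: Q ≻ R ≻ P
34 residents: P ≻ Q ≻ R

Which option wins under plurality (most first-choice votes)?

First-place votes: R 57, Q 37, P 34.
R has the most first-place votes.

R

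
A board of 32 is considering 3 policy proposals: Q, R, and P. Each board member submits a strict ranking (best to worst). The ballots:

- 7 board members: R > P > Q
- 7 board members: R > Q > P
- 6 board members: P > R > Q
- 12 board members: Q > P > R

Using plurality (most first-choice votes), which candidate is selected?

First-place votes: Q 12, R 14, P 6.
R has the most first-place votes.

R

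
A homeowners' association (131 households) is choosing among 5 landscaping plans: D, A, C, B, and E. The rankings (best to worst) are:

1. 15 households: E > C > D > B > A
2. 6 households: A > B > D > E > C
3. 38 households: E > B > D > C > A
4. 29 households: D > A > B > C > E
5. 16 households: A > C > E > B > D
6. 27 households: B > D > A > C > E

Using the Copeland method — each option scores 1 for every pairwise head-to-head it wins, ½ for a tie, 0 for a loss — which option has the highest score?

D: beats A and C; loses to B and E → score 2.
A: beats C and E; loses to D and B → score 2.
C: beats E; loses to D, A, and B → score 1.
B: beats D, A, and C; loses to E → score 3.
E: beats D and B; loses to A and C → score 2.
B has the best pairwise record.

B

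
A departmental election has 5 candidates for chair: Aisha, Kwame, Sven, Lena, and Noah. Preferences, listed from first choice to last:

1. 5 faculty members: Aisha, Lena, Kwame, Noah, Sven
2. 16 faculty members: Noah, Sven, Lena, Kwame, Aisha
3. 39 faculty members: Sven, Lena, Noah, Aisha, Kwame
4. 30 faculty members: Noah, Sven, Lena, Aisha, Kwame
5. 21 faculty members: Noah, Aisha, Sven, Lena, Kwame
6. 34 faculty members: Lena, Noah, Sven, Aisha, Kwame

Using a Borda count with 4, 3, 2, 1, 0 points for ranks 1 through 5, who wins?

Noah

Aisha: 5·4 + 16·0 + 39·1 + 30·1 + 21·3 + 34·1 = 186
Kwame: 5·2 + 16·1 + 39·0 + 30·0 + 21·0 + 34·0 = 26
Sven: 5·0 + 16·3 + 39·4 + 30·3 + 21·2 + 34·2 = 404
Lena: 5·3 + 16·2 + 39·3 + 30·2 + 21·1 + 34·4 = 381
Noah: 5·1 + 16·4 + 39·2 + 30·4 + 21·4 + 34·3 = 453
Noah has the highest Borda score (453).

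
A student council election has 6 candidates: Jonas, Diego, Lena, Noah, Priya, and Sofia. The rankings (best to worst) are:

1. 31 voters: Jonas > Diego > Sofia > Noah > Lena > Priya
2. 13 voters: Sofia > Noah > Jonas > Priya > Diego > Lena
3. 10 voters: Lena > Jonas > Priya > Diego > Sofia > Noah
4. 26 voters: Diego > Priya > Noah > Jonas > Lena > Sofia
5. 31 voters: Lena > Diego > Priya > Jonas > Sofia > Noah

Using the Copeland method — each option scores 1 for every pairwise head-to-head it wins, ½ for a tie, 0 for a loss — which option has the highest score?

Diego

Jonas: beats Lena, Noah, and Sofia; loses to Diego and Priya → score 3.
Diego: beats Jonas, Lena, Noah, Priya, and Sofia → score 5.
Lena: beats Priya and Sofia; loses to Jonas, Diego, and Noah → score 2.
Noah: beats Lena; loses to Jonas, Diego, Priya, and Sofia → score 1.
Priya: beats Jonas, Noah, and Sofia; loses to Diego and Lena → score 3.
Sofia: beats Noah; loses to Jonas, Diego, Lena, and Priya → score 1.
Diego has the best pairwise record.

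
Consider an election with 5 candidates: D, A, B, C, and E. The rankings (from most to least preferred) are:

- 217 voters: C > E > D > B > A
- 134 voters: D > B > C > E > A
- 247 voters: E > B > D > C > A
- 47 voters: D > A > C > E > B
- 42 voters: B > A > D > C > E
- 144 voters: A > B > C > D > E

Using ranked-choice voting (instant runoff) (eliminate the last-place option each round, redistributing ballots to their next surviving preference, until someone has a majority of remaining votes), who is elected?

C

Round 1: D 181, A 144, B 42, C 217, E 247. Eliminate B.
Round 2: D 181, A 186, C 217, E 247. Eliminate D.
Round 3: A 233, C 351, E 247. Eliminate A.
Round 4: C 584, E 247. C has a majority.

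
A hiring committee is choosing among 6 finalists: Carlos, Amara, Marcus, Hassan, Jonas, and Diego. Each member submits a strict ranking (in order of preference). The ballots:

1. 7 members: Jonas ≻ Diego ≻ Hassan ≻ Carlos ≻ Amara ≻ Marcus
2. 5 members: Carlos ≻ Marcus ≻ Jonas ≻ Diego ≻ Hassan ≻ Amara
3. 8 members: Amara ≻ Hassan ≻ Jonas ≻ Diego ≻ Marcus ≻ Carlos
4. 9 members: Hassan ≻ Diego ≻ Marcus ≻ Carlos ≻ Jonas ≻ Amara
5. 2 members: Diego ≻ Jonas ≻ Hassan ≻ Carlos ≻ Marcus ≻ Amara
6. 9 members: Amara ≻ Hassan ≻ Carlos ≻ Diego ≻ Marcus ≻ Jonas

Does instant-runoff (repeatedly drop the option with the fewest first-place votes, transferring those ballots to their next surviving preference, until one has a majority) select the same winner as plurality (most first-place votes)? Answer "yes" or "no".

Instant-runoff — R1 Carlos 5, Amara 17, Marcus 0, Hassan 9, Jonas 7, Diego 2 (Marcus out); R2 Carlos 5, Amara 17, Hassan 9, Jonas 7, Diego 2 (Diego out); R3 Carlos 5, Amara 17, Hassan 9, Jonas 9 (Carlos out); R4 Amara 17, Hassan 9, Jonas 14 (Hassan out); R5 Amara 17, Jonas 23 (Jonas winner). Winner: Jonas.
Plurality — first-place votes: Carlos 5, Amara 17, Marcus 0, Hassan 9, Jonas 7, Diego 2. Winner: Amara.
The two methods disagree.

no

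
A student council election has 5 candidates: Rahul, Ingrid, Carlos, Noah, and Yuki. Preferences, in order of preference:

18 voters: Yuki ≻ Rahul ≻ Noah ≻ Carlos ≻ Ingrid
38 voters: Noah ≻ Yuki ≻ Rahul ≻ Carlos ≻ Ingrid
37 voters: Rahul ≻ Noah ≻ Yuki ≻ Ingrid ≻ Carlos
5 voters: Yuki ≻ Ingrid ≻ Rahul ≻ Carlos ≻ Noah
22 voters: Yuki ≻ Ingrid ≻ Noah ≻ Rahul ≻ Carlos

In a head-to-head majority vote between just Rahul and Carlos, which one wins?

Rahul

Voters preferring Rahul to Carlos: 120; preferring Carlos to Rahul: 0.
Rahul wins the head-to-head.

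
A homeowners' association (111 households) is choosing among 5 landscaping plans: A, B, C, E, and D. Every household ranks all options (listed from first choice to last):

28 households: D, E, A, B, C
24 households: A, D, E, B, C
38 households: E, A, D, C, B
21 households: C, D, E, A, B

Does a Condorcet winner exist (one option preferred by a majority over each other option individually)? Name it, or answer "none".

Checking pairwise contests:
E beats A 87–24.
A beats B 111–0.
A beats C 90–21.
D beats E 73–38.
A beats D 62–49.
Every option loses at least one head-to-head, so there is no Condorcet winner.

none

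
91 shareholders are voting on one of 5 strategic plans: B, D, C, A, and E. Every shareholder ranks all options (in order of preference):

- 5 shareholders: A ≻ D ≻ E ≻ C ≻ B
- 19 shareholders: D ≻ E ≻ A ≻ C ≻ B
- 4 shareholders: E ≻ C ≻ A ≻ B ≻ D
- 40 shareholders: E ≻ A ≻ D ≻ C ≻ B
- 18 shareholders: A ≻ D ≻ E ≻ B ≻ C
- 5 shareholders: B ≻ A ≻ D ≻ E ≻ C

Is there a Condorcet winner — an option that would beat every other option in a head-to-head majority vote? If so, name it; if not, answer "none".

none

Checking pairwise contests:
D beats B 82–9.
A beats D 72–19.
D beats C 87–4.
E beats A 63–28.
D beats E 47–44.
Every option loses at least one head-to-head, so there is no Condorcet winner.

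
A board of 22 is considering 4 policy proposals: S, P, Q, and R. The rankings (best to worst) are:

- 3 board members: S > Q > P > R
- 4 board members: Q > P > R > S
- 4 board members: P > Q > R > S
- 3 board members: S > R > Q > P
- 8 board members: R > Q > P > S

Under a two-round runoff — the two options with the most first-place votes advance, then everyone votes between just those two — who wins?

R

Round 1 first-place votes: S 6, P 4, Q 4, R 8.
R and S advance.
Runoff: R is preferred to S by 16 voters; S by 6.
R wins the runoff.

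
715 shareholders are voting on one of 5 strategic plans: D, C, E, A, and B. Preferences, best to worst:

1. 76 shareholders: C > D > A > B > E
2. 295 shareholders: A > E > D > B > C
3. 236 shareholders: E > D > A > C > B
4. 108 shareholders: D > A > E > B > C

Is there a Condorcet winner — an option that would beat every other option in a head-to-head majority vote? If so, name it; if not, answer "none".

Checking pairwise contests:
E beats D 531–184.
D beats C 639–76.
A beats E 479–236.
D beats A 420–295.
D beats B 715–0.
Every option loses at least one head-to-head, so there is no Condorcet winner.

none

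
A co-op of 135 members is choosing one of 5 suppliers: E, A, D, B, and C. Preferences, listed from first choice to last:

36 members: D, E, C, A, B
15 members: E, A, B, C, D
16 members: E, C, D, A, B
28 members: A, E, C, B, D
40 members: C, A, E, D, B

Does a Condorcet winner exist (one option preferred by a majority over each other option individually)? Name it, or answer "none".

none

Checking pairwise contests:
A beats E 68–67.
C beats A 92–43.
E beats D 99–36.
E beats B 135–0.
E beats C 95–40.
Every option loses at least one head-to-head, so there is no Condorcet winner.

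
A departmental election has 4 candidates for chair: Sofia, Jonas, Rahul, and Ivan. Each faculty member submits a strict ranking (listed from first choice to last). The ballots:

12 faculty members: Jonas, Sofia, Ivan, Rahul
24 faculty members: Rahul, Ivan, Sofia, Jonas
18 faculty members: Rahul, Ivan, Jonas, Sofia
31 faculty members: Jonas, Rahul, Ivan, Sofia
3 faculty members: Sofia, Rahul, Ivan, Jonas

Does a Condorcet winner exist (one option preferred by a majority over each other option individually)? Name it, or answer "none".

Rahul

Rahul vs Sofia: 73–15 for Rahul.
Rahul vs Jonas: 45–43 for Rahul.
Rahul vs Ivan: 76–12 for Rahul.
Rahul beats every other option head-to-head.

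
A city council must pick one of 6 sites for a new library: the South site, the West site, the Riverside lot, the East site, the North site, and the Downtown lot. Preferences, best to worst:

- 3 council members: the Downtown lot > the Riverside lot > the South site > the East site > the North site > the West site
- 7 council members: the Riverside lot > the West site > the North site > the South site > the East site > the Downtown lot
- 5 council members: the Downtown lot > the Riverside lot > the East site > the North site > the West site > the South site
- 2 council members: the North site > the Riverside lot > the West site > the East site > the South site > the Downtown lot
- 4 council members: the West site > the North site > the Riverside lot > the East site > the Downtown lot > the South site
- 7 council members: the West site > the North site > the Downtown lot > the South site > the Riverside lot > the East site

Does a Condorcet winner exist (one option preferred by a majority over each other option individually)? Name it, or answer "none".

none

Checking pairwise contests:
the West site beats the South site 25–3.
the Riverside lot beats the West site 17–11.
the Downtown lot beats the Riverside lot 15–13.
the South site beats the East site 17–11.
the West site beats the North site 18–10.
the West site beats the Downtown lot 20–8.
Every option loses at least one head-to-head, so there is no Condorcet winner.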